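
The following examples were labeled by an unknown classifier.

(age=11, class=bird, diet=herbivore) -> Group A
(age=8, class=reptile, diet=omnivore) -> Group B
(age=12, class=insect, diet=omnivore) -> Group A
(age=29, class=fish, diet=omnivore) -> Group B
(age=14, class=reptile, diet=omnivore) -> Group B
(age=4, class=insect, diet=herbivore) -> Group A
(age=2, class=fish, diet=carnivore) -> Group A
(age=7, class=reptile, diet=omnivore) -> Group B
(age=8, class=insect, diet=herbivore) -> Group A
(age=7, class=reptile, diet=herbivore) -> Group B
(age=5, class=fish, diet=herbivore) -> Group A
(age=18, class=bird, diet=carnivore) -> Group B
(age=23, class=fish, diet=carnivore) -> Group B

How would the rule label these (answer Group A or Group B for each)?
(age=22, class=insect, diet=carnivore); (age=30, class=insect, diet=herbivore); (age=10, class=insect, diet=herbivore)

The common property of the 'Group A' items is: class is not reptile AND age ≤ 12. No 'Group B' item has it.
(age=22, class=insect, diet=carnivore): class is insect, age = 22, fails the rule → Group B. (age=30, class=insect, diet=herbivore): class is insect, age = 30, fails the rule → Group B. (age=10, class=insect, diet=herbivore): class is insect, age = 10, qualifies → Group A.

Group B, Group B, Group A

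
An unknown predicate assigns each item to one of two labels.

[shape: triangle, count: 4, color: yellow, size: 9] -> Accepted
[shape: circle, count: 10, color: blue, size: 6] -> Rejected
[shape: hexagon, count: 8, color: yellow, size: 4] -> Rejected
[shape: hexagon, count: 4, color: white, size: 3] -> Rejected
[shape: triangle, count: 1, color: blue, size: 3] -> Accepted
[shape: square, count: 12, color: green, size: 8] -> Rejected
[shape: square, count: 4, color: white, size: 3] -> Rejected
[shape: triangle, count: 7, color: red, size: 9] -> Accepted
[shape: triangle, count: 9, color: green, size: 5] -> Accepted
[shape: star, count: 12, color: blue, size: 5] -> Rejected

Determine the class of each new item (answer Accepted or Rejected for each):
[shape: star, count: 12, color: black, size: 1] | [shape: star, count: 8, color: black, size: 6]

Rejected, Rejected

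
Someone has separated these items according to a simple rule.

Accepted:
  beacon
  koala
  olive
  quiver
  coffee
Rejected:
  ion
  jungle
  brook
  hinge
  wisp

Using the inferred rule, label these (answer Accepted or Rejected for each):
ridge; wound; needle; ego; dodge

'Accepted' ⟺ has ≥ 3 vowels.
ridge: Rejected (2 vowels). wound: Rejected (2 vowels). needle: Accepted (3 vowels). ego: Rejected (2 vowels). dodge: Rejected (2 vowels).

Rejected, Rejected, Accepted, Rejected, Rejected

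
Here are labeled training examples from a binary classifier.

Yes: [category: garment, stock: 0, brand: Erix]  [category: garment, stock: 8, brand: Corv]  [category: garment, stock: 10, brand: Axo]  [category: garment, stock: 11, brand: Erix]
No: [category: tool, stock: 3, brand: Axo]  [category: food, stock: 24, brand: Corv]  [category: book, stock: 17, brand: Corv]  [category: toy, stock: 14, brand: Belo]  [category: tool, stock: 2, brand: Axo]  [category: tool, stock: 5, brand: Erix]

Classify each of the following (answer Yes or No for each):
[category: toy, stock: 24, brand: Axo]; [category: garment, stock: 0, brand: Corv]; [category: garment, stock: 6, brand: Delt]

Checking candidate rules against both groups, what survives is: category is garment.
[category: toy, stock: 24, brand: Axo]: category is toy, fails the rule → No.
[category: garment, stock: 0, brand: Corv]: category is garment, meets the rule → Yes.
[category: garment, stock: 6, brand: Delt]: category is garment, meets the rule → Yes.

No, Yes, Yes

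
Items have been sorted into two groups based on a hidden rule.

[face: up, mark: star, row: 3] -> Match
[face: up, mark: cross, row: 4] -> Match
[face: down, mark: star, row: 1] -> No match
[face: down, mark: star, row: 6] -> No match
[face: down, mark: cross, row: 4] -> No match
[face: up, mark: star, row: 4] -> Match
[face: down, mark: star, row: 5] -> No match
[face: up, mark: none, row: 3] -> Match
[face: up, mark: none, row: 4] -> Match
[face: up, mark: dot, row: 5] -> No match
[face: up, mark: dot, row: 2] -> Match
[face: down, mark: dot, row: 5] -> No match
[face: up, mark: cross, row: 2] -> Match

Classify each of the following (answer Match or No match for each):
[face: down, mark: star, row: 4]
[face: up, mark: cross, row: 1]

A rule that fits every label: face is up AND row ≤ 4 — true of each 'Match' example, false of each 'No match' one.
[face: down, mark: star, row: 4]: No match (face is down, row = 4).
[face: up, mark: cross, row: 1]: Match (face is up, row = 1).

No match, Match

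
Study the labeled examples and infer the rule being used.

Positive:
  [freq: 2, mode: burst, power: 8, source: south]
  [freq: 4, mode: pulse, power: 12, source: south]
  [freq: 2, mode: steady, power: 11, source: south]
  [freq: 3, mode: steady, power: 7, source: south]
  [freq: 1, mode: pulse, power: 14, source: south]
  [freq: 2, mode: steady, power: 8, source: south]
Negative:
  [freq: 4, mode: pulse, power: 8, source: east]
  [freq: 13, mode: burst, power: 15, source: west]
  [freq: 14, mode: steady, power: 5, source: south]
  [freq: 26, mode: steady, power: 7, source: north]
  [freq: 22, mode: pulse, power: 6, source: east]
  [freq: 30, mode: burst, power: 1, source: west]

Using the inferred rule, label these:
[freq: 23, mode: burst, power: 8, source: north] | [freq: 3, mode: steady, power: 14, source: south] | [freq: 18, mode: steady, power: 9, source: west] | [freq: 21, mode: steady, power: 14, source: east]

The common property of the 'Positive' items is: source is south AND freq ≤ 4. No 'Negative' item has it.

Negative, Positive, Negative, Negative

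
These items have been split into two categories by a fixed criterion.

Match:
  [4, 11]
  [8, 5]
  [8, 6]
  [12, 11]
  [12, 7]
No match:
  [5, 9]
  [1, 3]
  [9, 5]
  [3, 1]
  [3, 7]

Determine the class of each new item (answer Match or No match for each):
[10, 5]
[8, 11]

Match, Match

The common property of the 'Match' items is: first is even. No 'No match' item has it.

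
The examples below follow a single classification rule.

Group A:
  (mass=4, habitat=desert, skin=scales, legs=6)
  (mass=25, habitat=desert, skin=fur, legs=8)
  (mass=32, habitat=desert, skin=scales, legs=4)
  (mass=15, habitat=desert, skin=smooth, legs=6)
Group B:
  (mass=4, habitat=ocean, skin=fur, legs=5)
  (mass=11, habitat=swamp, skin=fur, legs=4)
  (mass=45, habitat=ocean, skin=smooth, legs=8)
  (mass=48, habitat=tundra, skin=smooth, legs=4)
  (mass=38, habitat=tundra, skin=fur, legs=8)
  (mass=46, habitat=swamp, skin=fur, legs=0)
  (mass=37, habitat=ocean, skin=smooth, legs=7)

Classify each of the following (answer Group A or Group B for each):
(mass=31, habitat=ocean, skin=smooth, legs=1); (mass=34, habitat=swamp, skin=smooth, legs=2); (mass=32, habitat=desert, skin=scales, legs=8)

Every 'Group A' example satisfies: habitat is desert. None of the 'Group B' examples do.
(mass=31, habitat=ocean, skin=smooth, legs=1): Group B (habitat is ocean). (mass=34, habitat=swamp, skin=smooth, legs=2): Group B (habitat is swamp). (mass=32, habitat=desert, skin=scales, legs=8): Group A (habitat is desert).

Group B, Group B, Group A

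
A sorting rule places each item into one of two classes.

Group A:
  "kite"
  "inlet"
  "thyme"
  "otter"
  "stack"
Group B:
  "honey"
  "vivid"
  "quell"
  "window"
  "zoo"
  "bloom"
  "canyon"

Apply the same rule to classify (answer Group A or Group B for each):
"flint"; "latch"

Group A, Group A

Rule: contains 't'. This holds for each 'Group A' example and fails for each 'Group B' one.
"flint" — has 't', hence Group A. "latch" — has 't', hence Group A.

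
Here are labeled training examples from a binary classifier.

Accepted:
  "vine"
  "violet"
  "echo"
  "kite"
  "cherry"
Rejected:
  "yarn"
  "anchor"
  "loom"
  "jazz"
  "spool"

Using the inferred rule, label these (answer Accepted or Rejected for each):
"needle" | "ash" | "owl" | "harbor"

Accepted, Rejected, Rejected, Rejected

The rule appears to be: contains 'e'.
"needle" — has 'e', hence Accepted.
"ash" — no 'e', hence Rejected.
"owl" — no 'e', hence Rejected.
"harbor" — no 'e', hence Rejected.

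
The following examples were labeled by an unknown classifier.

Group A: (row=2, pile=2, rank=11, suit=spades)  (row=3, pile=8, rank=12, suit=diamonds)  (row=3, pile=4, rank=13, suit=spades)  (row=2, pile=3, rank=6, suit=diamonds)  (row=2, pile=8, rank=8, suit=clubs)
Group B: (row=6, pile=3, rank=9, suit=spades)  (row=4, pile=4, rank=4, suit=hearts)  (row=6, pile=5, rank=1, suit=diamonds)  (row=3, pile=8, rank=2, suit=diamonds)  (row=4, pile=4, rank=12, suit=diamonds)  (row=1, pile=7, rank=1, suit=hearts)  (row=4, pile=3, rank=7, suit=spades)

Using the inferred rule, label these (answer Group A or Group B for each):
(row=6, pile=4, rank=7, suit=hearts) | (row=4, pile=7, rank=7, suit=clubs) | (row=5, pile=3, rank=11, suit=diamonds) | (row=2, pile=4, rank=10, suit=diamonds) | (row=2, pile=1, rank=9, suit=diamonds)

Group B, Group B, Group B, Group A, Group A

The distinguishing property — row ≤ 3 AND rank ≥ 4 — holds for all the 'Group A' cases and none of the 'Group B' cases.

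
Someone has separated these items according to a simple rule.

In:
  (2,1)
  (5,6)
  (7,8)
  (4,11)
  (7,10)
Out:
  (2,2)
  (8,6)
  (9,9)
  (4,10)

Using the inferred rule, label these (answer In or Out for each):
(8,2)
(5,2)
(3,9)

The classifier is using: sum is odd.
(8,2): 8+2 = 10, fails the rule → Out. (5,2): 5+2 = 7, matches → In. (3,9): 3+9 = 12, fails the rule → Out.

Out, In, Out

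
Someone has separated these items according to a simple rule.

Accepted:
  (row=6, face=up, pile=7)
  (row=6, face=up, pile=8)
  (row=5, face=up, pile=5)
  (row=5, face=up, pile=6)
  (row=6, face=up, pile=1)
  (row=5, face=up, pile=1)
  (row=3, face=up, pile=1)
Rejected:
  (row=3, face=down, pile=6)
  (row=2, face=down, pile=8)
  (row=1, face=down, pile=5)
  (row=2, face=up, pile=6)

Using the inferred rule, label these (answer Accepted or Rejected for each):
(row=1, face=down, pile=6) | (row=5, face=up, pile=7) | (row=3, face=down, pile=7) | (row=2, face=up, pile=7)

Rule: face is up AND row ≥ 3. This holds for each 'Accepted' example and fails for each 'Rejected' one.

Rejected, Accepted, Rejected, Rejected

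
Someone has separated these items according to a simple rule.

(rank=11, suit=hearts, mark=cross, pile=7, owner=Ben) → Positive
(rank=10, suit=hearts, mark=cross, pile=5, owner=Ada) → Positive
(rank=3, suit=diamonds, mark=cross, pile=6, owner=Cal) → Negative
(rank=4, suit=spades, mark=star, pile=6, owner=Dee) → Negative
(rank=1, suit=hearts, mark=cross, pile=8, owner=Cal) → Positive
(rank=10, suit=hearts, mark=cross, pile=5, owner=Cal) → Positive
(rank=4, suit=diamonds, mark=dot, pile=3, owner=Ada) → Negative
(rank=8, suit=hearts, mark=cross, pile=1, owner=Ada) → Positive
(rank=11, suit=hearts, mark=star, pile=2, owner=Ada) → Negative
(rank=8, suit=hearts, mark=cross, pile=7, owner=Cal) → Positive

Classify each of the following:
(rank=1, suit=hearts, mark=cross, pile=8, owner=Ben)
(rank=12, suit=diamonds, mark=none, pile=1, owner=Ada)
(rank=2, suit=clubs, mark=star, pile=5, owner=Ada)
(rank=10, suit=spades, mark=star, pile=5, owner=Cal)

The simplest hypothesis consistent with all the labels is: mark is cross AND suit is hearts.
(rank=1, suit=hearts, mark=cross, pile=8, owner=Ben) — mark is cross, suit is hearts, hence Positive.
(rank=12, suit=diamonds, mark=none, pile=1, owner=Ada) — mark is none, suit is diamonds, hence Negative.
(rank=2, suit=clubs, mark=star, pile=5, owner=Ada) — mark is star, suit is clubs, hence Negative.
(rank=10, suit=spades, mark=star, pile=5, owner=Cal) — mark is star, suit is spades, hence Negative.

Positive, Negative, Negative, Negative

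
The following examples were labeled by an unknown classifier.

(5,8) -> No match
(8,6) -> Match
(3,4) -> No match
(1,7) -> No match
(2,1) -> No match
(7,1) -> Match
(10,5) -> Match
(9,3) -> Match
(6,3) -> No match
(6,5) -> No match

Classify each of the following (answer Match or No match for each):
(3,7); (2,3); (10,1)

The rule appears to be: first ≥ 7.
(3,7): No match (first 3).
(2,3): No match (first 2).
(10,1): Match (first 10).

No match, No match, Match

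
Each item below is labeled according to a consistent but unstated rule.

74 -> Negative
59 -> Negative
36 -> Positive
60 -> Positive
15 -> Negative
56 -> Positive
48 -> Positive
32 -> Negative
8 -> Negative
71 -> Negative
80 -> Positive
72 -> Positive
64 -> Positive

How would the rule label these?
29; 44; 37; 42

Negative, Positive, Negative, Negative

Every 'Positive' example satisfies: multiple of 4 AND at least 36. None of the 'Negative' examples do.
29: 29 = 4·7 + 1, 29 < 36, fails this test → Negative.
44: 44 = 4·11, 44 ≥ 36, passes → Positive.
37: 37 = 4·9 + 1, 37 ≥ 36, fails this test → Negative.
42: 42 = 4·10 + 2, 42 ≥ 36, fails this test → Negative.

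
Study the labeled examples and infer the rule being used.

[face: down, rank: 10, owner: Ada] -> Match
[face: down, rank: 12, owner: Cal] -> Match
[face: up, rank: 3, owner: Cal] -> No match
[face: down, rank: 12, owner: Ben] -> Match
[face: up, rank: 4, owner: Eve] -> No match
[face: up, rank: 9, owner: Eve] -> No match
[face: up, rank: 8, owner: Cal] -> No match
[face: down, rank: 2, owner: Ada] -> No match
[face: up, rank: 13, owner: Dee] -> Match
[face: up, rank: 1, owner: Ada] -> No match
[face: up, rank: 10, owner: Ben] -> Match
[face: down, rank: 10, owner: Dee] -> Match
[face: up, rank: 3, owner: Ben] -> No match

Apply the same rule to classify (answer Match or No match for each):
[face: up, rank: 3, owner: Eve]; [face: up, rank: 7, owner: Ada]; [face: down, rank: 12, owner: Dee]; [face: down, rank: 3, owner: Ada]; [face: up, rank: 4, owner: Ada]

The common property of the 'Match' items is: rank ≥ 10. No 'No match' item has it.
[face: up, rank: 3, owner: Eve]: rank = 3, does not fit → No match. [face: up, rank: 7, owner: Ada]: rank = 7, does not fit → No match. [face: down, rank: 12, owner: Dee]: rank = 12, fits → Match. [face: down, rank: 3, owner: Ada]: rank = 3, does not fit → No match. [face: up, rank: 4, owner: Ada]: rank = 4, does not fit → No match.

No match, No match, Match, No match, No match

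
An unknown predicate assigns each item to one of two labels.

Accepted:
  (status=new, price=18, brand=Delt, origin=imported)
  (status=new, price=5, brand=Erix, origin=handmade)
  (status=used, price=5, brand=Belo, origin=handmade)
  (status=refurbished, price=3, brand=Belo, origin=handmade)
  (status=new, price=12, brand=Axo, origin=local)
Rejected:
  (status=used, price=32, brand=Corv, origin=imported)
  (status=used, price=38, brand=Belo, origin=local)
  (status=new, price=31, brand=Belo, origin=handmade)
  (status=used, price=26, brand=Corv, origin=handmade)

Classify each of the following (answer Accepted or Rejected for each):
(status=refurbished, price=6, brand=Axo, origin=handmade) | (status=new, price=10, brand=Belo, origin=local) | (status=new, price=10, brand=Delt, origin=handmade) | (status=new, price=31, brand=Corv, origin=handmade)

Accepted, Accepted, Accepted, Rejected

Rule: price ≤ 18. This holds for each 'Accepted' example and fails for each 'Rejected' one.
(status=refurbished, price=6, brand=Axo, origin=handmade) — price = 6, hence Accepted. (status=new, price=10, brand=Belo, origin=local) — price = 10, hence Accepted. (status=new, price=10, brand=Delt, origin=handmade) — price = 10, hence Accepted. (status=new, price=31, brand=Corv, origin=handmade) — price = 31, hence Rejected.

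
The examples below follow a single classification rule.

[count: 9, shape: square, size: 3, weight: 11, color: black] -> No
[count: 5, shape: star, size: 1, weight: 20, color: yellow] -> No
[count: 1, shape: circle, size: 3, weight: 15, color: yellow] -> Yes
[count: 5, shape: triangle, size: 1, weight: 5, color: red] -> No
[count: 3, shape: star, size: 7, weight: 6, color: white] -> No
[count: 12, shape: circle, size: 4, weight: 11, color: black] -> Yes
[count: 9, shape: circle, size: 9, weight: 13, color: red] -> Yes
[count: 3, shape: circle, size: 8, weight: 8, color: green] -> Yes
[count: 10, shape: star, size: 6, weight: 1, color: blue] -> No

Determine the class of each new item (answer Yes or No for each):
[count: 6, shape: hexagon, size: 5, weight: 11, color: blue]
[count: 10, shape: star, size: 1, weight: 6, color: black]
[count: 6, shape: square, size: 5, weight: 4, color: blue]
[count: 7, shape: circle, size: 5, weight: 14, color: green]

No, No, No, Yes

Every 'Yes' example satisfies: shape is circle. None of the 'No' examples do.
[count: 6, shape: hexagon, size: 5, weight: 11, color: blue]: shape is hexagon — doesn't match, so No.
[count: 10, shape: star, size: 1, weight: 6, color: black]: shape is star — doesn't match, so No.
[count: 6, shape: square, size: 5, weight: 4, color: blue]: shape is square — doesn't match, so No.
[count: 7, shape: circle, size: 5, weight: 14, color: green]: shape is circle — fits, so Yes.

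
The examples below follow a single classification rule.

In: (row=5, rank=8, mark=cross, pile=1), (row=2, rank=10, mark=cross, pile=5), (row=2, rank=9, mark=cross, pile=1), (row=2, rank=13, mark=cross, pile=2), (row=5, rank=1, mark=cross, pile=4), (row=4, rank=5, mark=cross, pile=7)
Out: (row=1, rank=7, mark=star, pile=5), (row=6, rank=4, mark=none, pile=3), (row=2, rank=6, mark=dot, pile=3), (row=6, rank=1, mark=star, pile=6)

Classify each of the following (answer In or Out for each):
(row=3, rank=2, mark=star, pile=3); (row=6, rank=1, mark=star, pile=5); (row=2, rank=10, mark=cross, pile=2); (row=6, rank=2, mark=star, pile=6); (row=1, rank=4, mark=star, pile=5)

The classifier is using: mark is cross.

Out, Out, In, Out, Out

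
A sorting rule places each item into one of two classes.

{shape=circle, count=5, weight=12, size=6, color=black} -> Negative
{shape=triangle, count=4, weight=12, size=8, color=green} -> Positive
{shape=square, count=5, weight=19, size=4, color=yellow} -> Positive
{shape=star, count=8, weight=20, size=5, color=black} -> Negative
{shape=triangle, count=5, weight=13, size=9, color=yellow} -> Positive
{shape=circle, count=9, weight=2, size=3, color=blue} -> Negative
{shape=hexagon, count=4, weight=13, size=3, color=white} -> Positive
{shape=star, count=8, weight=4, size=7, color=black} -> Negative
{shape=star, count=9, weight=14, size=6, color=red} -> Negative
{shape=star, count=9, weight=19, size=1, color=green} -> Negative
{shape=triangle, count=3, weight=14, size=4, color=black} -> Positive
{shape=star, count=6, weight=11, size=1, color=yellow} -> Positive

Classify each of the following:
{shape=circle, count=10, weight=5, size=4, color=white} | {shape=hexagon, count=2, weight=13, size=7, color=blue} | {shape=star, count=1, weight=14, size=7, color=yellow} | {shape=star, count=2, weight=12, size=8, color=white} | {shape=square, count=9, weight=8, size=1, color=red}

Negative, Positive, Positive, Positive, Negative

'Positive' ⟺ color is yellow OR count ≤ 4.
{shape=circle, count=10, weight=5, size=4, color=white}: color is white, count = 10, fails the rule → Negative. {shape=hexagon, count=2, weight=13, size=7, color=blue}: color is blue, count = 2, has this property → Positive. {shape=star, count=1, weight=14, size=7, color=yellow}: color is yellow, count = 1, has this property → Positive. {shape=star, count=2, weight=12, size=8, color=white}: color is white, count = 2, has this property → Positive. {shape=square, count=9, weight=8, size=1, color=red}: color is red, count = 9, fails the rule → Negative.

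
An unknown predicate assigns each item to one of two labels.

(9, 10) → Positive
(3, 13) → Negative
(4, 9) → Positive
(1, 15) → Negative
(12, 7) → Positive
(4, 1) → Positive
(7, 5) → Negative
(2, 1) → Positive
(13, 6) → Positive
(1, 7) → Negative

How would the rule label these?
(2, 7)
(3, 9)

Rule: sum is odd. This holds for each 'Positive' example and fails for each 'Negative' one.

Positive, Negative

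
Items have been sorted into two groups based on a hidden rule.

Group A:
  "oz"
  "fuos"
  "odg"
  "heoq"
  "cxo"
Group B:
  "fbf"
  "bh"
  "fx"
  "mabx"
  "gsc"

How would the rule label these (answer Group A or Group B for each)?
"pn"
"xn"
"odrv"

Group B, Group B, Group A

'Group A' ⟺ contains 'o'.
"pn": no 'o' — doesn't match, so Group B. "xn": no 'o' — doesn't match, so Group B. "odrv": has 'o' — qualifies, so Group A.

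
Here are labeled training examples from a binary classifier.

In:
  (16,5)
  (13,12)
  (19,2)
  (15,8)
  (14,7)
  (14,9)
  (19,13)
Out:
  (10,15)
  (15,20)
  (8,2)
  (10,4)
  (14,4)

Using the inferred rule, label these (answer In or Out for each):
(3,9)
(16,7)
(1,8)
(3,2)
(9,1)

Out, In, Out, Out, Out

The pattern is that an item is 'In' exactly when: first > second AND sum ≥ 21.
(3,9) — 3 < 9, 3+9 = 12, hence Out. (16,7) — 16 > 7, 16+7 = 23, hence In. (1,8) — 1 < 8, 1+8 = 9, hence Out. (3,2) — 3 > 2, 3+2 = 5, hence Out. (9,1) — 9 > 1, 9+1 = 10, hence Out.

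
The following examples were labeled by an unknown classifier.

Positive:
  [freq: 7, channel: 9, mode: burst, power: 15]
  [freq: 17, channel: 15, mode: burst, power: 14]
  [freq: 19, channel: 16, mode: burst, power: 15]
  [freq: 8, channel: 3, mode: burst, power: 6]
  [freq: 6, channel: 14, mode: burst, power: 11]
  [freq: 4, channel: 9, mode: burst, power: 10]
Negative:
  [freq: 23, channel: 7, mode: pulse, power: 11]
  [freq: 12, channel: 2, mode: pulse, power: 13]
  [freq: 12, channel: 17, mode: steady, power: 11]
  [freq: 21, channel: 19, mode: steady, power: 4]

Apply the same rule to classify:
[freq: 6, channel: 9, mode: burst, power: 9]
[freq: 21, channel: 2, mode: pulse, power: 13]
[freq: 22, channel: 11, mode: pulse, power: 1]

The distinguishing property — mode is burst — holds for all the 'Positive' cases and none of the 'Negative' cases.

Positive, Negative, Negative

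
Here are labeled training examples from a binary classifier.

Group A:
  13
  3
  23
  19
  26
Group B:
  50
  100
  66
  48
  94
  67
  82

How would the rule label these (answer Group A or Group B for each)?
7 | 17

Group A, Group A

The simplest hypothesis consistent with all the labels is: at most 26.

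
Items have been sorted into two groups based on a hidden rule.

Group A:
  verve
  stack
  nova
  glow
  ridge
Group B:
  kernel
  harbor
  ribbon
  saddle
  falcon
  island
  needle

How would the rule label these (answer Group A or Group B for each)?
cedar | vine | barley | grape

Group A, Group A, Group B, Group A

'Group A' ⟺ length ≤ 5.
cedar: length 5, meets the rule → Group A.
vine: length 4, meets the rule → Group A.
barley: length 6, fails the rule → Group B.
grape: length 5, meets the rule → Group A.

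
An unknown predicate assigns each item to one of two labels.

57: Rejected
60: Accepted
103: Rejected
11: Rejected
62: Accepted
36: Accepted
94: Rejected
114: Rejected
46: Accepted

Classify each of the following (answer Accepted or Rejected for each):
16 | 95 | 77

The simplest hypothesis consistent with all the labels is: even AND at most 62.
16: 16 is even, 16 ≤ 62 — fits, so Accepted. 95: 95 is odd, 95 > 62 — does not satisfy this, so Rejected. 77: 77 is odd, 77 > 62 — does not satisfy this, so Rejected.

Accepted, Rejected, Rejected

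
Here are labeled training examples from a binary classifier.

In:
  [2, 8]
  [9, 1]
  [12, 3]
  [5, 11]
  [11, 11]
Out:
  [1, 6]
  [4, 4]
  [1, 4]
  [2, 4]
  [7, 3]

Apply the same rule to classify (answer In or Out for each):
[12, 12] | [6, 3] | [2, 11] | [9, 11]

'In' ⟺ max ≥ 8.
[12, 12]: In (max 12). [6, 3]: Out (max 6). [2, 11]: In (max 11). [9, 11]: In (max 11).

In, Out, In, In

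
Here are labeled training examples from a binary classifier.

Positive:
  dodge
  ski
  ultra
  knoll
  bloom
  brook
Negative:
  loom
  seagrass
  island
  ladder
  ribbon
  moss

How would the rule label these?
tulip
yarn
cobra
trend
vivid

A rule that fits every label: odd length — true of each 'Positive' example, false of each 'Negative' one.

Positive, Negative, Positive, Positive, Positive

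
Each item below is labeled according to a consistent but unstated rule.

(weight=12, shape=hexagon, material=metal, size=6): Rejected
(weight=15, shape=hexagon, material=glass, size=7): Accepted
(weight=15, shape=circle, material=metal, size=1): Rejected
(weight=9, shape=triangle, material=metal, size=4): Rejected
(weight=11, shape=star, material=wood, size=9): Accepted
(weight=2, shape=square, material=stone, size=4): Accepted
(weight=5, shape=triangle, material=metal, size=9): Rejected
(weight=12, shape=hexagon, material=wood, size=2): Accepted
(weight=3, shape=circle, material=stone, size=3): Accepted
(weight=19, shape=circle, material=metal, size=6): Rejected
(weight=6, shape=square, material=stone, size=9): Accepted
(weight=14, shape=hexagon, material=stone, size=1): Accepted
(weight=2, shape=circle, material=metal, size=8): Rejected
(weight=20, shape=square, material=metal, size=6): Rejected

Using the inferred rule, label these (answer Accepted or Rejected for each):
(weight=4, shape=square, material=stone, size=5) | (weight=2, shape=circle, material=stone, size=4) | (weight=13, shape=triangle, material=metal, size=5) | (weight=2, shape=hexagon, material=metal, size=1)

Accepted, Accepted, Rejected, Rejected

Looking at the examples, the only property every 'Accepted' case has and every 'Rejected' case lacks is: material is not metal.
(weight=4, shape=square, material=stone, size=5): Accepted (material is stone).
(weight=2, shape=circle, material=stone, size=4): Accepted (material is stone).
(weight=13, shape=triangle, material=metal, size=5): Rejected (material is metal).
(weight=2, shape=hexagon, material=metal, size=1): Rejected (material is metal).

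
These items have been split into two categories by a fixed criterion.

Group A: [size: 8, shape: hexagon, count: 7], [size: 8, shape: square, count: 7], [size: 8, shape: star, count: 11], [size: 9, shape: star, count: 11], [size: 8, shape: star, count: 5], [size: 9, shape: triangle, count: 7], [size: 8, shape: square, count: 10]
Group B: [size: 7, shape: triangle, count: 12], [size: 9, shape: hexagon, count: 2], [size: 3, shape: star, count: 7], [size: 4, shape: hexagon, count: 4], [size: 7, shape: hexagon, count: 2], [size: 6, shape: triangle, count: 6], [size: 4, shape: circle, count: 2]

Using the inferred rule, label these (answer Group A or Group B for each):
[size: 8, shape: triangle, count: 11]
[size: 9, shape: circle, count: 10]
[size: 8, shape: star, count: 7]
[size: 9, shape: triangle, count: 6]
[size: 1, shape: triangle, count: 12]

The rule appears to be: size ≥ 8 AND count ≥ 4.
[size: 8, shape: triangle, count: 11]: Group A (size = 8, count = 11). [size: 9, shape: circle, count: 10]: Group A (size = 9, count = 10). [size: 8, shape: star, count: 7]: Group A (size = 8, count = 7). [size: 9, shape: triangle, count: 6]: Group A (size = 9, count = 6). [size: 1, shape: triangle, count: 12]: Group B (size = 1, count = 12).

Group A, Group A, Group A, Group A, Group B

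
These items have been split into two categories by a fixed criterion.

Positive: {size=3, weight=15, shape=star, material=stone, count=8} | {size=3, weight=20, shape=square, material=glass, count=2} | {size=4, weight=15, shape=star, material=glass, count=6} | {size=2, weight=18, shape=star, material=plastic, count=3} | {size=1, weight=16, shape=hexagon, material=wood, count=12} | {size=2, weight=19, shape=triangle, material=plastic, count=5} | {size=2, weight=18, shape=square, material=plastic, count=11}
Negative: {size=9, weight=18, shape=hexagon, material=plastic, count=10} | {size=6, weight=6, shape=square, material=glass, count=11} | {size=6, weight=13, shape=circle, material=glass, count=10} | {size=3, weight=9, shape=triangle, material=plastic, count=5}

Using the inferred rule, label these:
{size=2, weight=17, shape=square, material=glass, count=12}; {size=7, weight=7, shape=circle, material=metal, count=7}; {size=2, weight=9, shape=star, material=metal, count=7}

Positive, Negative, Negative

The rule appears to be: weight ≥ 13 AND size ≤ 4.
{size=2, weight=17, shape=square, material=glass, count=12}: weight = 17, size = 2, has this property → Positive.
{size=7, weight=7, shape=circle, material=metal, count=7}: weight = 7, size = 7, does not pass → Negative.
{size=2, weight=9, shape=star, material=metal, count=7}: weight = 9, size = 2, does not pass → Negative.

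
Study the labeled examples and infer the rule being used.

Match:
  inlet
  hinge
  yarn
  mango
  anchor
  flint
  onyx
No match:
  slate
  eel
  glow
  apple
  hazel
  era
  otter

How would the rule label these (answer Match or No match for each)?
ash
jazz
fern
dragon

The distinguishing property — contains 'n' — holds for all the 'Match' cases and none of the 'No match' cases.
ash: no 'n', lacks this property → No match.
jazz: no 'n', lacks this property → No match.
fern: has 'n', qualifies → Match.
dragon: has 'n', qualifies → Match.

No match, No match, Match, Match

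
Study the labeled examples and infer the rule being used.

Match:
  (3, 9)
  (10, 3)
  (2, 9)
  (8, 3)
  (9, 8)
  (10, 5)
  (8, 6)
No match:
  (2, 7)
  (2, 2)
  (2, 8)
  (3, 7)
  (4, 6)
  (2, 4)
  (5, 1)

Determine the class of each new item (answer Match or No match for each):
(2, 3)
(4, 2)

No match, No match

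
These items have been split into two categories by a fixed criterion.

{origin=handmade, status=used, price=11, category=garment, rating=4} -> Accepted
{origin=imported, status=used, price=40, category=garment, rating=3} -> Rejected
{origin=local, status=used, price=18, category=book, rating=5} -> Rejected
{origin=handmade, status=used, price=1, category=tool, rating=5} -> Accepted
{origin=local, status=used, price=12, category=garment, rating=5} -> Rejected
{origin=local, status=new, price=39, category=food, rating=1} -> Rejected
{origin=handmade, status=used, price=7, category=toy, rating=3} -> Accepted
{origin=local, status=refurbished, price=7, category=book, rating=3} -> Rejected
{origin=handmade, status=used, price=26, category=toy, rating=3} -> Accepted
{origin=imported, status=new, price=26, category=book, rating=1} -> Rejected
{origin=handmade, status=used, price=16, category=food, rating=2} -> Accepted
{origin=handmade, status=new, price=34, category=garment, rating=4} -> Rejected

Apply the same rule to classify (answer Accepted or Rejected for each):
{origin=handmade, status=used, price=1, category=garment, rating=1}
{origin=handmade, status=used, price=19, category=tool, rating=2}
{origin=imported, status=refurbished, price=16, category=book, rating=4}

Accepted, Accepted, Rejected

Every 'Accepted' example satisfies: status is used AND origin is handmade. None of the 'Rejected' examples do.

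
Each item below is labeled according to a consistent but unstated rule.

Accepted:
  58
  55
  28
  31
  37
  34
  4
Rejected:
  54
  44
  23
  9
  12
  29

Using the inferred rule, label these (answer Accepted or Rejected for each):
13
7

Checking candidate rules against both groups, what survives is: ≡ 1 (mod 3).
13 → 13 mod 3 = 1 → Accepted.
7 → 7 mod 3 = 1 → Accepted.

Accepted, Accepted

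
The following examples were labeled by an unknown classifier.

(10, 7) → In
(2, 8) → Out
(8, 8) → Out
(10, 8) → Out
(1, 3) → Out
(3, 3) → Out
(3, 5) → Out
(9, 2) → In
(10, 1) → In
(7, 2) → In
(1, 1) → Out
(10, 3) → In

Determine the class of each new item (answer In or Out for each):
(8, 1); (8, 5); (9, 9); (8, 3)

In, In, Out, In

Rule: sum is odd. This holds for each 'In' example and fails for each 'Out' one.
(8, 1) — 8+1 = 9, hence In.
(8, 5) — 8+5 = 13, hence In.
(9, 9) — 9+9 = 18, hence Out.
(8, 3) — 8+3 = 11, hence In.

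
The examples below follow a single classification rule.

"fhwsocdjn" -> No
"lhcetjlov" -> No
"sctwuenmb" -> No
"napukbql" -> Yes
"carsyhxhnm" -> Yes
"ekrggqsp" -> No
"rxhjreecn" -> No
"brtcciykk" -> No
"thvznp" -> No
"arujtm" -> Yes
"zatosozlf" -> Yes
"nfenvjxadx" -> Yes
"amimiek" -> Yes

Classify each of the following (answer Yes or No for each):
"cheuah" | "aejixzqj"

Yes, Yes

Looking at the examples, the only property every 'Yes' case has and every 'No' case lacks is: contains 'a'.
"cheuah": has 'a' — matches, so Yes. "aejixzqj": has 'a' — matches, so Yes.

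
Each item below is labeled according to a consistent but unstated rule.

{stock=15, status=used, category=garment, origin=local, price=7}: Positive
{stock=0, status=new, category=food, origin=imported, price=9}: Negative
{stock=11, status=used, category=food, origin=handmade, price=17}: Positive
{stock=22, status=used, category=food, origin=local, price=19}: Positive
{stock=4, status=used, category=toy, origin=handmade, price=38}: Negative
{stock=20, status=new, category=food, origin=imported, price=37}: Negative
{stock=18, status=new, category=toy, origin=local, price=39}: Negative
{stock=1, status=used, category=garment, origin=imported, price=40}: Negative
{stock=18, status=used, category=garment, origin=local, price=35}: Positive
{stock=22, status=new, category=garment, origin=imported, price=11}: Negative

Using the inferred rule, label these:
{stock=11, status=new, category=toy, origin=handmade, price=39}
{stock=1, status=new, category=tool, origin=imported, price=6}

Negative, Negative

The simplest hypothesis consistent with all the labels is: status is used AND price ≤ 35.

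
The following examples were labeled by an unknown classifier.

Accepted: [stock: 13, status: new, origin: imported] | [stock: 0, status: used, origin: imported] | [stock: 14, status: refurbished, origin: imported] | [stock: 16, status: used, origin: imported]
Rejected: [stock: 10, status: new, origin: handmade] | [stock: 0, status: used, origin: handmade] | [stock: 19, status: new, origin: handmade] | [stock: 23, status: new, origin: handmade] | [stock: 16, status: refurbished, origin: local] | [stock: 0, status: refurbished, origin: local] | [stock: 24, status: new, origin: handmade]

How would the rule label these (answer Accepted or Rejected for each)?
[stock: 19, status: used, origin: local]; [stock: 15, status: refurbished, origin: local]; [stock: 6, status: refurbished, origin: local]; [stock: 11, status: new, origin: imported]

All 'Accepted' examples share one property — origin is imported — and every 'Rejected' example lacks it.
[stock: 19, status: used, origin: local]: origin is local, fails the rule → Rejected. [stock: 15, status: refurbished, origin: local]: origin is local, fails the rule → Rejected. [stock: 6, status: refurbished, origin: local]: origin is local, fails the rule → Rejected. [stock: 11, status: new, origin: imported]: origin is imported, fits → Accepted.

Rejected, Rejected, Rejected, Accepted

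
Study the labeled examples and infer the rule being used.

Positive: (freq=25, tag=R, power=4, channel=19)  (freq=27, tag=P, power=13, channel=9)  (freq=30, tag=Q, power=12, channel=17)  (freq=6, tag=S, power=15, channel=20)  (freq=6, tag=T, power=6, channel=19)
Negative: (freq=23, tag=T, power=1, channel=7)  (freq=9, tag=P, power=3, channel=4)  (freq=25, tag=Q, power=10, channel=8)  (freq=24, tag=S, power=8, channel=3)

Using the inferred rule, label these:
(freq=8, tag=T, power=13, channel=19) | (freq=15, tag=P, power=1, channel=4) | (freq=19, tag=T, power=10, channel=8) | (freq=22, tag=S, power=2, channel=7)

The simplest hypothesis consistent with all the labels is: channel ≥ 9.
(freq=8, tag=T, power=13, channel=19): channel = 19, satisfies this → Positive.
(freq=15, tag=P, power=1, channel=4): channel = 4, lacks this property → Negative.
(freq=19, tag=T, power=10, channel=8): channel = 8, lacks this property → Negative.
(freq=22, tag=S, power=2, channel=7): channel = 7, lacks this property → Negative.

Positive, Negative, Negative, Negative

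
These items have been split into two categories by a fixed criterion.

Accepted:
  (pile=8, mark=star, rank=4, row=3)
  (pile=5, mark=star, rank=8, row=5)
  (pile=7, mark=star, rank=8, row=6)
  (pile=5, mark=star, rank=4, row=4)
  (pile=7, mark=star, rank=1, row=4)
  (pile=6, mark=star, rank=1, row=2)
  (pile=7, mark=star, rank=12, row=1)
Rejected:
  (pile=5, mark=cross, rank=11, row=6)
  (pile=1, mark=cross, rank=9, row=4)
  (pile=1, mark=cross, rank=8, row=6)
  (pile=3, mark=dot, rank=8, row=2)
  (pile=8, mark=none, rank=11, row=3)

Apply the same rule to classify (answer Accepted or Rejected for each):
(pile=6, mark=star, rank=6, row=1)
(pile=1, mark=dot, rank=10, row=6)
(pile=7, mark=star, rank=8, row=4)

The distinguishing property — mark is star — holds for all the 'Accepted' cases and none of the 'Rejected' cases.
(pile=6, mark=star, rank=6, row=1): mark is star, has this property → Accepted. (pile=1, mark=dot, rank=10, row=6): mark is dot, fails the rule → Rejected. (pile=7, mark=star, rank=8, row=4): mark is star, has this property → Accepted.

Accepted, Rejected, Accepted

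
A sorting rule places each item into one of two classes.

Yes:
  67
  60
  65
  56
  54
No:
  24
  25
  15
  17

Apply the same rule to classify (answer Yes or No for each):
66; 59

Yes, Yes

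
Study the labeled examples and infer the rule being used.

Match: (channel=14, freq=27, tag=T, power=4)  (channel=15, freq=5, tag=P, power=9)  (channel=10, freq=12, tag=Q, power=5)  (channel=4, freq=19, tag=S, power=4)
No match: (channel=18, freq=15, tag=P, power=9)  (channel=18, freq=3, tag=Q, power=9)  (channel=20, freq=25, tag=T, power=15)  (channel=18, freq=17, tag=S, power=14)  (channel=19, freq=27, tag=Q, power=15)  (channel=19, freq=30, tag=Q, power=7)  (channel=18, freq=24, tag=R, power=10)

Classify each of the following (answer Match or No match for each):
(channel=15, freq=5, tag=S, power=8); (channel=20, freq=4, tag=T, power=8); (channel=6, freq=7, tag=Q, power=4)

Match, No match, Match

The common property of the 'Match' items is: channel ≤ 15. No 'No match' item has it.
(channel=15, freq=5, tag=S, power=8) → channel = 15 → Match. (channel=20, freq=4, tag=T, power=8) → channel = 20 → No match. (channel=6, freq=7, tag=Q, power=4) → channel = 6 → Match.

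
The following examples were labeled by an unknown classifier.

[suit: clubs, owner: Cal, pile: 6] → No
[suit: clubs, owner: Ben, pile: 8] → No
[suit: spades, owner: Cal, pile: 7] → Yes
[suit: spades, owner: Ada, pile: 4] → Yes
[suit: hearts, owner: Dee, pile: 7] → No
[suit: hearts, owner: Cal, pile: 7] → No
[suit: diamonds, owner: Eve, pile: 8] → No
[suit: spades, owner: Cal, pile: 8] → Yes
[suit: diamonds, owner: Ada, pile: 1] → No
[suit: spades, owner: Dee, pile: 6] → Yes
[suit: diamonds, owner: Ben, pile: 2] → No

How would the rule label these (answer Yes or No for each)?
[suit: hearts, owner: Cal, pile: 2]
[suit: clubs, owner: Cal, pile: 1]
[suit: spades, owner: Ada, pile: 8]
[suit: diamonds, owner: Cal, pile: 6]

Every 'Yes' example satisfies: suit is spades. None of the 'No' examples do.

No, No, Yes, No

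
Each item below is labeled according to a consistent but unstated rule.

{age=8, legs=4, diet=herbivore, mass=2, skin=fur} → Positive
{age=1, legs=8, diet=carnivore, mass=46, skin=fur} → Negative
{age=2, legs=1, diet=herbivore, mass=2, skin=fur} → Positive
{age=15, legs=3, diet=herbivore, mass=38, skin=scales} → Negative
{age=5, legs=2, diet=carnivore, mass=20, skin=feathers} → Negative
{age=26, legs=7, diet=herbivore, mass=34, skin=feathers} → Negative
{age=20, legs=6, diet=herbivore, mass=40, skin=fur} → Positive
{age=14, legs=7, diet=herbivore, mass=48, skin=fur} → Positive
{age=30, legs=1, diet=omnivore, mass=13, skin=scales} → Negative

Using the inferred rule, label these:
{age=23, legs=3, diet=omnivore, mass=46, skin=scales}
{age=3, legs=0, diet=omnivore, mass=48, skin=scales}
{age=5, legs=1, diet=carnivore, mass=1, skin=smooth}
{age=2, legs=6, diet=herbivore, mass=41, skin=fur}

Negative, Negative, Negative, Positive

The pattern is that an item is 'Positive' exactly when: diet is herbivore AND skin is fur.
{age=23, legs=3, diet=omnivore, mass=46, skin=scales}: Negative (diet is omnivore, skin is scales). {age=3, legs=0, diet=omnivore, mass=48, skin=scales}: Negative (diet is omnivore, skin is scales). {age=5, legs=1, diet=carnivore, mass=1, skin=smooth}: Negative (diet is carnivore, skin is smooth). {age=2, legs=6, diet=herbivore, mass=41, skin=fur}: Positive (diet is herbivore, skin is fur).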